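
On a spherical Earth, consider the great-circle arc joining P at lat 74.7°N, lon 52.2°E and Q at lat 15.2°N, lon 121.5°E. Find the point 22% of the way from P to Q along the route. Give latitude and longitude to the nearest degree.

≈ lat 66°N, lon 90°E

The haversine formula gives a central angle δ ≈ 1.221 rad (69.9°) between the endpoints.
Interpolate at f = 0.22 with slerp weights a = sin((1−f)δ)/sin δ ≈ 0.867, b = sin(fδ)/sin δ ≈ 0.282.
p = a·p₁ + b·p₂ ≈ (-0.002, 0.413, 0.911); φ = arcsin(p_z) ≈ 65.59°, λ = atan2(p_y, p_x) ≈ 90.30°.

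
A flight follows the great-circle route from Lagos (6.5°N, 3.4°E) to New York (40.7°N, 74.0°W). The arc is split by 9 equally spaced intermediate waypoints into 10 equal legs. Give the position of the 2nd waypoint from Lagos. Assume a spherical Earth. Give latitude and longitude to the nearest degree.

Write both endpoints as unit vectors p₁, p₂ with components (cos φ cos λ, cos φ sin λ, sin φ).
The central angle between the endpoints is δ = arccos(p₁·p₂) ≈ 1.330 rad (76.2°).
Interpolate at f = 2/10 with slerp weights a = sin((1−f)δ)/sin δ ≈ 0.900, b = sin(fδ)/sin δ ≈ 0.271.
p = a·p₁ + b·p₂ ≈ (0.950, -0.144, 0.278); φ = arcsin(p_z) ≈ 16.17°, λ = atan2(p_y, p_x) ≈ -8.64°.

≈ (16°N, 9°W)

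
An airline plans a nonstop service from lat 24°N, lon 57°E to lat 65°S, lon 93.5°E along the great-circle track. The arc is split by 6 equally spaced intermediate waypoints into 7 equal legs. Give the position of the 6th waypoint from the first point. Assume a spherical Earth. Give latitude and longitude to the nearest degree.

Write both endpoints as unit vectors p₁, p₂ with components (cos φ cos λ, cos φ sin λ, sin φ).
The central angle between the endpoints is δ = arccos(p₁·p₂) ≈ 1.629 rad (93.3°).
Interpolate at f = 6/7 with slerp weights a = sin((1−f)δ)/sin δ ≈ 0.231, b = sin(fδ)/sin δ ≈ 0.987.
p = a·p₁ + b·p₂ ≈ (0.089, 0.593, -0.800); φ = arcsin(p_z) ≈ -53.14°, λ = atan2(p_y, p_x) ≈ 81.42°.

≈ lat 53°S, lon 81°E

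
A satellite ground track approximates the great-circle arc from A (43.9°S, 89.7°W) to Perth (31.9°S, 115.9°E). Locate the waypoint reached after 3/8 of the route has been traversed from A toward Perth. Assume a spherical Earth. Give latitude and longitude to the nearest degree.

Write both endpoints as unit vectors p₁, p₂ with components (cos φ cos λ, cos φ sin λ, sin φ).
The central angle between the endpoints is δ = arccos(p₁·p₂) ≈ 1.757 rad (100.7°).
Interpolate at f = 3/8 with slerp weights a = sin((1−f)δ)/sin δ ≈ 0.906, b = sin(fδ)/sin δ ≈ 0.623.
p = a·p₁ + b·p₂ ≈ (-0.228, -0.177, -0.958); φ = arcsin(p_z) ≈ -73.24°, λ = atan2(p_y, p_x) ≈ -142.13°.

≈ (73°S, 142°W)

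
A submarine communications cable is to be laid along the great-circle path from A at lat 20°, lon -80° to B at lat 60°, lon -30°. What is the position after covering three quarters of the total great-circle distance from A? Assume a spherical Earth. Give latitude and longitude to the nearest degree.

≈ lat 52°, lon -50°

Convert each endpoint to a unit vector on the sphere (x = cos φ cos λ, y = cos φ sin λ, z = sin φ).
The central angle between the endpoints is δ = arccos(p₁·p₂) ≈ 0.930 rad (53.3°).
Interpolate at f = 3/4 with slerp weights a = sin((1−f)δ)/sin δ ≈ 0.287, b = sin(fδ)/sin δ ≈ 0.801.
p = a·p₁ + b·p₂ ≈ (0.394, -0.466, 0.792); φ = arcsin(p_z) ≈ 52.39°, λ = atan2(p_y, p_x) ≈ -49.81°.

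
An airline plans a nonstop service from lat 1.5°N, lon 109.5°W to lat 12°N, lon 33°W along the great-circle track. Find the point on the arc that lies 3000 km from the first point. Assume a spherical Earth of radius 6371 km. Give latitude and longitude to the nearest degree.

Convert each endpoint to a unit vector on the sphere (x = cos φ cos λ, y = cos φ sin λ, z = sin φ).
The central angle between the endpoints is δ = arccos(p₁·p₂) ≈ 1.335 rad (76.5°). The total great-circle distance is δ·R ≈ 1.335 × 6371 ≈ 8505 km, so the target fraction is f = 3000/8505 ≈ 0.353.
Interpolate at f ≈ 0.353 with slerp weights a = sin((1−f)δ)/sin δ ≈ 0.782, b = sin(fδ)/sin δ ≈ 0.467.
p = a·p₁ + b·p₂ ≈ (0.122, -0.986, 0.117); φ = arcsin(p_z) ≈ 6.75°, λ = atan2(p_y, p_x) ≈ -82.96°.

≈ lat 7°N, lon 83°W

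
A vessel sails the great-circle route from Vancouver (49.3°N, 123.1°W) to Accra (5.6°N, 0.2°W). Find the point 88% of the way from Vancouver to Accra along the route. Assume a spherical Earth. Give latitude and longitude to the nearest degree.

≈ 16°N, 8°W

The haversine formula gives a central angle δ ≈ 1.853 rad (106.2°) between the endpoints.
Interpolate at f = 0.88 with slerp weights a = sin((1−f)δ)/sin δ ≈ 0.230, b = sin(fδ)/sin δ ≈ 1.039.
p = a·p₁ + b·p₂ ≈ (0.953, -0.129, 0.276); φ = arcsin(p_z) ≈ 15.99°, λ = atan2(p_y, p_x) ≈ -7.71°.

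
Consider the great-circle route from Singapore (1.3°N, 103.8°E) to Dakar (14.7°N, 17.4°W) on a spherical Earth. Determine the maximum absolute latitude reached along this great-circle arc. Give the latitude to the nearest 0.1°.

The great circle lies in the plane with unit normal n̂ = (p₁ × p₂)/|p₁ × p₂|.
Here n̂_z ≈ -0.952; the vertex latitude is φ_max = arccos|n̂_z| ≈ 17.8°.
Check via Clairaut: cos φ_max = |cos φ₁| · sin C = cos(1.3°)·sin(72.2°) ≈ 0.952, again giving ≈ 17.8°.

≈ 17.8°N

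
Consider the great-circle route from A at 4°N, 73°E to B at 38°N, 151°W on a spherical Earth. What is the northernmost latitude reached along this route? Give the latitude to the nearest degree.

≈ 50°N

The great circle lies in the plane with unit normal n̂ = (p₁ × p₂)/|p₁ × p₂|.
Here n̂_z ≈ +0.640; the vertex latitude is φ_max = arccos|n̂_z| ≈ 50.2°.
Check via Clairaut: cos φ_max = |cos φ₁| · sin C = cos(4.0°)·sin(39.9°) ≈ 0.640, again giving ≈ 50.2°.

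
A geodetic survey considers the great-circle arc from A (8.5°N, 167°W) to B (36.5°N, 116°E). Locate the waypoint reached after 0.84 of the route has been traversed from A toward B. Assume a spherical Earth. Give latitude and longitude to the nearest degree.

Convert each endpoint to a unit vector on the sphere (x = cos φ cos λ, y = cos φ sin λ, z = sin φ).
The central angle between the endpoints is δ = arccos(p₁·p₂) ≈ 1.301 rad (74.5°).
Interpolate at f = 0.84 with slerp weights a = sin((1−f)δ)/sin δ ≈ 0.214, b = sin(fδ)/sin δ ≈ 0.921.
p = a·p₁ + b·p₂ ≈ (-0.531, 0.618, 0.580); φ = arcsin(p_z) ≈ 35.43°, λ = atan2(p_y, p_x) ≈ 130.69°.

≈ (35°N, 131°E)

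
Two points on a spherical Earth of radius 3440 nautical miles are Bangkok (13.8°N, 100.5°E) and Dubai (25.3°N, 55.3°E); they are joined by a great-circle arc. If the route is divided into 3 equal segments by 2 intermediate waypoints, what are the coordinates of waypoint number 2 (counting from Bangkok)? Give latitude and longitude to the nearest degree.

From cos δ = sin φ₁ sin φ₂ + cos φ₁ cos φ₂ cos Δλ, the central angle is δ ≈ 0.766 rad (43.9°).
Interpolate at f = 2/3 with slerp weights a = sin((1−f)δ)/sin δ ≈ 0.364, b = sin(fδ)/sin δ ≈ 0.705.
p = a·p₁ + b·p₂ ≈ (0.298, 0.872, 0.388); φ = arcsin(p_z) ≈ 22.84°, λ = atan2(p_y, p_x) ≈ 71.11°.

≈ 23°N, 71°E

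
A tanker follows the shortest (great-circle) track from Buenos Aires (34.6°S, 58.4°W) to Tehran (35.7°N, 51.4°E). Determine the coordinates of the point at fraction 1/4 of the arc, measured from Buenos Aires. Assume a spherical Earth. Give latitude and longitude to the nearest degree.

The haversine formula gives a central angle δ ≈ 2.163 rad (123.9°) between the endpoints.
Interpolate at f = 1/4 with slerp weights a = sin((1−f)δ)/sin δ ≈ 1.203, b = sin(fδ)/sin δ ≈ 0.620.
p = a·p₁ + b·p₂ ≈ (0.833, -0.450, -0.321); φ = arcsin(p_z) ≈ -18.75°, λ = atan2(p_y, p_x) ≈ -28.38°.

≈ 19°S, 28°W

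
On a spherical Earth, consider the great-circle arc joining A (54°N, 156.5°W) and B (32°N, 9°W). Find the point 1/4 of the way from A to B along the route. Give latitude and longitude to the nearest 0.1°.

The haversine formula gives a central angle δ ≈ 1.562 rad (89.5°) between the endpoints.
Interpolate at f = 1/4 with slerp weights a = sin((1−f)δ)/sin δ ≈ 0.922, b = sin(fδ)/sin δ ≈ 0.381.
p = a·p₁ + b·p₂ ≈ (-0.178, -0.266, 0.947); φ = arcsin(p_z) ≈ 71.32°, λ = atan2(p_y, p_x) ≈ -123.71°.

≈ (71.3°N, 123.7°W)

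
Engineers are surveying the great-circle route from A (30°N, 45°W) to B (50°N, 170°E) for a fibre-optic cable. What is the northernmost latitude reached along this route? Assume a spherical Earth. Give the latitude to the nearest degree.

The great circle lies in the plane with unit normal n̂ = (p₁ × p₂)/|p₁ × p₂|.
Here n̂_z ≈ -0.320; the vertex latitude is φ_max = arccos|n̂_z| ≈ 71.3°.

≈ 71°N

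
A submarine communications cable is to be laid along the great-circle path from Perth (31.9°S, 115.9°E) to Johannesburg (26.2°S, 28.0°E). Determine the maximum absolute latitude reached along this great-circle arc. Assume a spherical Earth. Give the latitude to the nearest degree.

≈ 38°S

The great circle lies in the plane with unit normal n̂ = (p₁ × p₂)/|p₁ × p₂|.
Here n̂_z ≈ -0.789; the vertex latitude is φ_max = arccos|n̂_z| ≈ 37.9°.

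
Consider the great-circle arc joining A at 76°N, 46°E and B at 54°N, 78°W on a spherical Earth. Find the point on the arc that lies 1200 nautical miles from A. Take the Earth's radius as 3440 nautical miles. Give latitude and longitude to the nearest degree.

Convert each endpoint to a unit vector on the sphere (x = cos φ cos λ, y = cos φ sin λ, z = sin φ).
The central angle between the endpoints is δ = arccos(p₁·p₂) ≈ 0.788 rad (45.1°). The total great-circle distance is δ·R ≈ 0.788 × 3440 ≈ 2710 nmi, so the target fraction is f = 1200/2710 ≈ 0.443.
Interpolate at f ≈ 0.443 with slerp weights a = sin((1−f)δ)/sin δ ≈ 0.600, b = sin(fδ)/sin δ ≈ 0.482.
p = a·p₁ + b·p₂ ≈ (0.160, -0.173, 0.972); φ = arcsin(p_z) ≈ 76.39°, λ = atan2(p_y, p_x) ≈ -47.28°.

≈ 76°N, 47°W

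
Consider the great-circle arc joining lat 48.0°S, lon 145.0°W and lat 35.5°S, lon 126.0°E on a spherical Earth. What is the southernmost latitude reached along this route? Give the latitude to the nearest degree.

≈ 53°S

The great circle lies in the plane with unit normal n̂ = (p₁ × p₂)/|p₁ × p₂|.
Here n̂_z ≈ -0.607; the vertex latitude is φ_max = arccos|n̂_z| ≈ 52.6°.
Check via Clairaut: cos φ_max = |cos φ₁| · sin C = cos(48.0°)·sin(114.9°) ≈ 0.607, again giving ≈ 52.6°.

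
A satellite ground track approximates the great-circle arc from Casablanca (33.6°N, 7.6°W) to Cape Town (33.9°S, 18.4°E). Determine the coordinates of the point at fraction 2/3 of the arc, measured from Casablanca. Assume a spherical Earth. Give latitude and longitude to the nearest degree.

The haversine formula gives a central angle δ ≈ 1.253 rad (71.8°) between the endpoints.
Interpolate at f = 2/3 with slerp weights a = sin((1−f)δ)/sin δ ≈ 0.427, b = sin(fδ)/sin δ ≈ 0.781.
p = a·p₁ + b·p₂ ≈ (0.967, 0.157, -0.199); φ = arcsin(p_z) ≈ -11.48°, λ = atan2(p_y, p_x) ≈ 9.25°.

≈ 11°S, 9°E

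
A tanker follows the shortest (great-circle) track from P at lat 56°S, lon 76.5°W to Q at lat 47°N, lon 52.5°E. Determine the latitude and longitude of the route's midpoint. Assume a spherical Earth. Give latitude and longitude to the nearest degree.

Convert each endpoint to a unit vector on the sphere (x = cos φ cos λ, y = cos φ sin λ, z = sin φ).
The central angle between the endpoints is δ = arccos(p₁·p₂) ≈ 2.580 rad (147.8°).
Interpolate at f = 1/2 with slerp weights a = sin((1−f)δ)/sin δ ≈ 1.804, b = sin(fδ)/sin δ ≈ 1.804.
p = a·p₁ + b·p₂ ≈ (0.984, -0.005, -0.176); φ = arcsin(p_z) ≈ -10.15°, λ = atan2(p_y, p_x) ≈ -0.28°.

≈ lat 10°S, lon 0°E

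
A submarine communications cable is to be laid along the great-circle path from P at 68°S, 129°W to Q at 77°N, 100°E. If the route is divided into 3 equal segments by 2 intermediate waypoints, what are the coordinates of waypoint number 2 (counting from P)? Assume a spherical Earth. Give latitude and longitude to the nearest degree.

Convert each endpoint to a unit vector on the sphere (x = cos φ cos λ, y = cos φ sin λ, z = sin φ).
The central angle between the endpoints is δ = arccos(p₁·p₂) ≈ 2.853 rad (163.5°).
Interpolate at f = 2/3 with slerp weights a = sin((1−f)δ)/sin δ ≈ 2.862, b = sin(fδ)/sin δ ≈ 3.325.
p = a·p₁ + b·p₂ ≈ (-0.805, -0.097, 0.586); φ = arcsin(p_z) ≈ 35.86°, λ = atan2(p_y, p_x) ≈ -173.15°.

≈ 36°N, 173°W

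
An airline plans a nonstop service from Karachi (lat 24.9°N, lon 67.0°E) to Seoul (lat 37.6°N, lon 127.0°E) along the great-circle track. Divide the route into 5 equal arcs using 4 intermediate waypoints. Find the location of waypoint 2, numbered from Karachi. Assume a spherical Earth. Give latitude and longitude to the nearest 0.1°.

≈ lat 33.5°N, lon 88.8°E

From cos δ = sin φ₁ sin φ₂ + cos φ₁ cos φ₂ cos Δλ, the central angle is δ ≈ 0.907 rad (52.0°).
Interpolate at f = 2/5 with slerp weights a = sin((1−f)δ)/sin δ ≈ 0.657, b = sin(fδ)/sin δ ≈ 0.451.
p = a·p₁ + b·p₂ ≈ (0.018, 0.834, 0.552); φ = arcsin(p_z) ≈ 33.48°, λ = atan2(p_y, p_x) ≈ 88.76°.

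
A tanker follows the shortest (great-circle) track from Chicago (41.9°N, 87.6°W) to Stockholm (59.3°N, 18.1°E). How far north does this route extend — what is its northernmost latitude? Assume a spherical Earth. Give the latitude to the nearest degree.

≈ 65°N

The great circle lies in the plane with unit normal n̂ = (p₁ × p₂)/|p₁ × p₂|.
Here n̂_z ≈ +0.415; the vertex latitude is φ_max = arccos|n̂_z| ≈ 65.5°.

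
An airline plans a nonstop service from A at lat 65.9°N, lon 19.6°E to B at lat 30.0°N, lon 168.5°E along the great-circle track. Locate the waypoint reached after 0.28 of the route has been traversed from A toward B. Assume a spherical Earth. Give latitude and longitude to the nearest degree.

The haversine formula gives a central angle δ ≈ 1.417 rad (81.2°) between the endpoints.
Interpolate at f = 0.28 with slerp weights a = sin((1−f)δ)/sin δ ≈ 0.862, b = sin(fδ)/sin δ ≈ 0.391.
p = a·p₁ + b·p₂ ≈ (-0.000, 0.186, 0.983); φ = arcsin(p_z) ≈ 79.30°, λ = atan2(p_y, p_x) ≈ 90.02°.

≈ lat 79°N, lon 90°E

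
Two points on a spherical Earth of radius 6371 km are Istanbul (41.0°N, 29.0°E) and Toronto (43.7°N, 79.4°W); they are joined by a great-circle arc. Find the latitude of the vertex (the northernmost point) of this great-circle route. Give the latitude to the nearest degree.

The great circle lies in the plane with unit normal n̂ = (p₁ × p₂)/|p₁ × p₂|.
Here n̂_z ≈ -0.539; the vertex latitude is φ_max = arccos|n̂_z| ≈ 57.4°.
Check via Clairaut: cos φ_max = |cos φ₁| · sin C = cos(41.0°)·sin(45.6°) ≈ 0.539, again giving ≈ 57.4°.

≈ 57°N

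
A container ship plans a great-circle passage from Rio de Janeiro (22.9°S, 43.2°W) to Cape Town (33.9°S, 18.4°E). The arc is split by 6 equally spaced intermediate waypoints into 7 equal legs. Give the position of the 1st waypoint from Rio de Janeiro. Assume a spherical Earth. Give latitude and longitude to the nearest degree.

≈ 26°S, 35°W

Convert each endpoint to a unit vector on the sphere (x = cos φ cos λ, y = cos φ sin λ, z = sin φ).
The central angle between the endpoints is δ = arccos(p₁·p₂) ≈ 0.951 rad (54.5°).
Interpolate at f = 1/7 with slerp weights a = sin((1−f)δ)/sin δ ≈ 0.894, b = sin(fδ)/sin δ ≈ 0.166.
p = a·p₁ + b·p₂ ≈ (0.731, -0.520, -0.441); φ = arcsin(p_z) ≈ -26.15°, λ = atan2(p_y, p_x) ≈ -35.42°.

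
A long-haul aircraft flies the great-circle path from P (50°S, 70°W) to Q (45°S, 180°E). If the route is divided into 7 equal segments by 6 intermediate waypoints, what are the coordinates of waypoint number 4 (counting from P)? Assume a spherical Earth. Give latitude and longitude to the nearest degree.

≈ (61°S, 139°W)

Convert each endpoint to a unit vector on the sphere (x = cos φ cos λ, y = cos φ sin λ, z = sin φ).
The central angle between the endpoints is δ = arccos(p₁·p₂) ≈ 1.174 rad (67.3°).
Interpolate at f = 4/7 with slerp weights a = sin((1−f)δ)/sin δ ≈ 0.523, b = sin(fδ)/sin δ ≈ 0.674.
p = a·p₁ + b·p₂ ≈ (-0.362, -0.316, -0.877); φ = arcsin(p_z) ≈ -61.30°, λ = atan2(p_y, p_x) ≈ -138.87°.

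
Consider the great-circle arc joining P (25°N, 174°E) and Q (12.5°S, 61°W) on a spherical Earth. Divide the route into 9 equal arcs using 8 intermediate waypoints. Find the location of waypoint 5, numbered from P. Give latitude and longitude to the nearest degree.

≈ (11°N, 113°W)

Convert each endpoint to a unit vector on the sphere (x = cos φ cos λ, y = cos φ sin λ, z = sin φ).
The central angle between the endpoints is δ = arccos(p₁·p₂) ≈ 2.213 rad (126.8°).
Interpolate at f = 5/9 with slerp weights a = sin((1−f)δ)/sin δ ≈ 1.040, b = sin(fδ)/sin δ ≈ 1.177.
p = a·p₁ + b·p₂ ≈ (-0.380, -0.906, 0.185); φ = arcsin(p_z) ≈ 10.64°, λ = atan2(p_y, p_x) ≈ -112.75°.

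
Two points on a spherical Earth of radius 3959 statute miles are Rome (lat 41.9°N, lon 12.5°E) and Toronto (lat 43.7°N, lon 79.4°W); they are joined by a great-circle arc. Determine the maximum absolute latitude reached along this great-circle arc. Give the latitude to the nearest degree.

≈ 53°N

The great circle lies in the plane with unit normal n̂ = (p₁ × p₂)/|p₁ × p₂|.
Here n̂_z ≈ -0.600; the vertex latitude is φ_max = arccos|n̂_z| ≈ 53.1°.
Check via Clairaut: cos φ_max = |cos φ₁| · sin C = cos(41.9°)·sin(53.7°) ≈ 0.600, again giving ≈ 53.1°.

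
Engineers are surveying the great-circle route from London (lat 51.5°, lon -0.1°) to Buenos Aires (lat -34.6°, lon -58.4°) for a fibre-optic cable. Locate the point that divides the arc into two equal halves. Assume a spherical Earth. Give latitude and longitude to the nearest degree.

Write both endpoints as unit vectors p₁, p₂ with components (cos φ cos λ, cos φ sin λ, sin φ).
The central angle between the endpoints is δ = arccos(p₁·p₂) ≈ 1.747 rad (100.1°).
Interpolate at f = 1/2 with slerp weights a = sin((1−f)δ)/sin δ ≈ 0.779, b = sin(fδ)/sin δ ≈ 0.779.
p = a·p₁ + b·p₂ ≈ (0.820, -0.547, 0.167); φ = arcsin(p_z) ≈ 9.63°, λ = atan2(p_y, p_x) ≈ -33.68°.

≈ lat 10°, lon -34°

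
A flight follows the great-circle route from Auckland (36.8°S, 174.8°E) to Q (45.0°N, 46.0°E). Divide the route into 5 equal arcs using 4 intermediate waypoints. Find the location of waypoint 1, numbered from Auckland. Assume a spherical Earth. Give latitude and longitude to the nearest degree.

≈ (20°S, 149°E)

The haversine formula gives a central angle δ ≈ 2.463 rad (141.1°) between the endpoints.
Interpolate at f = 1/5 with slerp weights a = sin((1−f)δ)/sin δ ≈ 1.467, b = sin(fδ)/sin δ ≈ 0.753.
p = a·p₁ + b·p₂ ≈ (-0.800, 0.490, -0.346); φ = arcsin(p_z) ≈ -20.27°, λ = atan2(p_y, p_x) ≈ 148.54°.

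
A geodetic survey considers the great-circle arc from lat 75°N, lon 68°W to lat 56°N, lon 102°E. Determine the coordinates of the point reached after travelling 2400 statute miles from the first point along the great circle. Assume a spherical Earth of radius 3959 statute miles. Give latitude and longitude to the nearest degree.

Write both endpoints as unit vectors p₁, p₂ with components (cos φ cos λ, cos φ sin λ, sin φ).
The central angle between the endpoints is δ = arccos(p₁·p₂) ≈ 0.852 rad (48.8°). The total great-circle distance is δ·R ≈ 0.852 × 3959 ≈ 3374 mi, so the target fraction is f = 2400/3374 ≈ 0.711.
Interpolate at f ≈ 0.711 with slerp weights a = sin((1−f)δ)/sin δ ≈ 0.324, b = sin(fδ)/sin δ ≈ 0.757.
p = a·p₁ + b·p₂ ≈ (-0.057, 0.336, 0.940); φ = arcsin(p_z) ≈ 70.06°, λ = atan2(p_y, p_x) ≈ 99.56°.

≈ lat 70°N, lon 100°E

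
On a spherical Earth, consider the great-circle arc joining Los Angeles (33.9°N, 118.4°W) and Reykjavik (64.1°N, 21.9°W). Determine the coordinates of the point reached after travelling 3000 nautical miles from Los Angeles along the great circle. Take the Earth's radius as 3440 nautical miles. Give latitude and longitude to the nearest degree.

≈ 66°N, 52°W

The haversine formula gives a central angle δ ≈ 1.092 rad (62.6°) between the endpoints. The total great-circle distance is δ·R ≈ 1.092 × 3440 ≈ 3757 nmi, so the target fraction is f = 3000/3757 ≈ 0.799.
Interpolate at f ≈ 0.799 with slerp weights a = sin((1−f)δ)/sin δ ≈ 0.246, b = sin(fδ)/sin δ ≈ 0.863.
p = a·p₁ + b·p₂ ≈ (0.253, -0.320, 0.913); φ = arcsin(p_z) ≈ 65.94°, λ = atan2(p_y, p_x) ≈ -51.72°.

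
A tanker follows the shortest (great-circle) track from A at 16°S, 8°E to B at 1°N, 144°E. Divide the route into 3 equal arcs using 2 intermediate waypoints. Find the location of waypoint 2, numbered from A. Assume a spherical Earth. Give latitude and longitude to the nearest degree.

Convert each endpoint to a unit vector on the sphere (x = cos φ cos λ, y = cos φ sin λ, z = sin φ).
The central angle between the endpoints is δ = arccos(p₁·p₂) ≈ 2.341 rad (134.1°).
Interpolate at f = 2/3 with slerp weights a = sin((1−f)δ)/sin δ ≈ 0.980, b = sin(fδ)/sin δ ≈ 1.393.
p = a·p₁ + b·p₂ ≈ (-0.194, 0.950, -0.246); φ = arcsin(p_z) ≈ -14.23°, λ = atan2(p_y, p_x) ≈ 101.54°.

≈ 14°S, 102°E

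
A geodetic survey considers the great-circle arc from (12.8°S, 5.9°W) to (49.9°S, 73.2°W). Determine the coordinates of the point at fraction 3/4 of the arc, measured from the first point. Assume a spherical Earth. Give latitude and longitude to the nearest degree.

Write both endpoints as unit vectors p₁, p₂ with components (cos φ cos λ, cos φ sin λ, sin φ).
The central angle between the endpoints is δ = arccos(p₁·p₂) ≈ 1.146 rad (65.7°).
Interpolate at f = 3/4 with slerp weights a = sin((1−f)δ)/sin δ ≈ 0.310, b = sin(fδ)/sin δ ≈ 0.831.
p = a·p₁ + b·p₂ ≈ (0.456, -0.544, -0.705); φ = arcsin(p_z) ≈ -44.81°, λ = atan2(p_y, p_x) ≈ -50.04°.

≈ (45°S, 50°W)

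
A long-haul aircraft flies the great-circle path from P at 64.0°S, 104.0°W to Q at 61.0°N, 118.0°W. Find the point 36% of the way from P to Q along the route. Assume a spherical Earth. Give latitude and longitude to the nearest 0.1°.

The haversine formula gives a central angle δ ≈ 2.189 rad (125.4°) between the endpoints.
Interpolate at f = 0.36 with slerp weights a = sin((1−f)δ)/sin δ ≈ 1.210, b = sin(fδ)/sin δ ≈ 0.870.
p = a·p₁ + b·p₂ ≈ (-0.326, -0.887, -0.326); φ = arcsin(p_z) ≈ -19.04°, λ = atan2(p_y, p_x) ≈ -110.20°.

≈ 19.0°S, 110.2°W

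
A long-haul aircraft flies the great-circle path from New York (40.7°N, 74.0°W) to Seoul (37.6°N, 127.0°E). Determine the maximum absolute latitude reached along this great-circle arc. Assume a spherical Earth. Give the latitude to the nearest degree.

The great circle lies in the plane with unit normal n̂ = (p₁ × p₂)/|p₁ × p₂|.
Here n̂_z ≈ -0.218; the vertex latitude is φ_max = arccos|n̂_z| ≈ 77.4°.
Check via Clairaut: cos φ_max = |cos φ₁| · sin C = cos(40.7°)·sin(16.7°) ≈ 0.218, again giving ≈ 77.4°.

≈ 77°N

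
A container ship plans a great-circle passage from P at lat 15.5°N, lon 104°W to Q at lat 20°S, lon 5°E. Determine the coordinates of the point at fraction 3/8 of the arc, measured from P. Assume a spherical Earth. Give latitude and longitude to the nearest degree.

From cos δ = sin φ₁ sin φ₂ + cos φ₁ cos φ₂ cos Δλ, the central angle is δ ≈ 1.967 rad (112.7°).
Interpolate at f = 3/8 with slerp weights a = sin((1−f)δ)/sin δ ≈ 1.022, b = sin(fδ)/sin δ ≈ 0.729.
p = a·p₁ + b·p₂ ≈ (0.444, -0.895, 0.024); φ = arcsin(p_z) ≈ 1.35°, λ = atan2(p_y, p_x) ≈ -63.60°.

≈ lat 1°N, lon 64°W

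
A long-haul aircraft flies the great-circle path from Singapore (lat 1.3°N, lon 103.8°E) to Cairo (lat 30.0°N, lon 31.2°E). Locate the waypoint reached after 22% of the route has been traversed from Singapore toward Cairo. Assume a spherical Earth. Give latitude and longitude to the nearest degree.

≈ lat 10°N, lon 90°E

From cos δ = sin φ₁ sin φ₂ + cos φ₁ cos φ₂ cos Δλ, the central angle is δ ≈ 1.297 rad (74.3°).
Interpolate at f = 0.22 with slerp weights a = sin((1−f)δ)/sin δ ≈ 0.881, b = sin(fδ)/sin δ ≈ 0.292.
p = a·p₁ + b·p₂ ≈ (0.007, 0.986, 0.166); φ = arcsin(p_z) ≈ 9.57°, λ = atan2(p_y, p_x) ≈ 89.62°.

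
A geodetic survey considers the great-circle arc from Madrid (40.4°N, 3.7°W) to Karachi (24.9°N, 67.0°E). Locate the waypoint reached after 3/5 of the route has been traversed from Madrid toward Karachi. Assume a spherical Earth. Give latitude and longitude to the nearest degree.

Write both endpoints as unit vectors p₁, p₂ with components (cos φ cos λ, cos φ sin λ, sin φ).
The central angle between the endpoints is δ = arccos(p₁·p₂) ≈ 1.046 rad (59.9°).
Interpolate at f = 3/5 with slerp weights a = sin((1−f)δ)/sin δ ≈ 0.469, b = sin(fδ)/sin δ ≈ 0.678.
p = a·p₁ + b·p₂ ≈ (0.597, 0.543, 0.590); φ = arcsin(p_z) ≈ 36.15°, λ = atan2(p_y, p_x) ≈ 42.30°.

≈ 36°N, 42°E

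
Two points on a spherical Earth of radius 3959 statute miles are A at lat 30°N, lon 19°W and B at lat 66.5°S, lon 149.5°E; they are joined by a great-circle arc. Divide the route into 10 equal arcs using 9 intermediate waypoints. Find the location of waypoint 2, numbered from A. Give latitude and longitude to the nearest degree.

The haversine formula gives a central angle δ ≈ 2.493 rad (142.8°) between the endpoints.
Interpolate at f = 2/10 with slerp weights a = sin((1−f)δ)/sin δ ≈ 1.509, b = sin(fδ)/sin δ ≈ 0.792.
p = a·p₁ + b·p₂ ≈ (0.964, -0.265, 0.029); φ = arcsin(p_z) ≈ 1.64°, λ = atan2(p_y, p_x) ≈ -15.39°.

≈ lat 2°N, lon 15°W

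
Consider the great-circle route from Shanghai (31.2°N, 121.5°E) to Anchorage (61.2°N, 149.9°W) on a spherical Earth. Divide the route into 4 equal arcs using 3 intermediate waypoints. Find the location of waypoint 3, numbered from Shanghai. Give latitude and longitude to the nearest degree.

From cos δ = sin φ₁ sin φ₂ + cos φ₁ cos φ₂ cos Δλ, the central angle is δ ≈ 1.088 rad (62.4°).
Interpolate at f = 3/4 with slerp weights a = sin((1−f)δ)/sin δ ≈ 0.303, b = sin(fδ)/sin δ ≈ 0.822.
p = a·p₁ + b·p₂ ≈ (-0.478, 0.023, 0.878); φ = arcsin(p_z) ≈ 61.39°, λ = atan2(p_y, p_x) ≈ 177.30°.

≈ 61°N, 177°E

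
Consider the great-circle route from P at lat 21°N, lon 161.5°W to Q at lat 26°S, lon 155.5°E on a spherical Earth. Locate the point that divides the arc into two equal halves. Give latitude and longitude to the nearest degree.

From cos δ = sin φ₁ sin φ₂ + cos φ₁ cos φ₂ cos Δλ, the central angle is δ ≈ 1.097 rad (62.8°).
Interpolate at f = 1/2 with slerp weights a = sin((1−f)δ)/sin δ ≈ 0.586, b = sin(fδ)/sin δ ≈ 0.586.
p = a·p₁ + b·p₂ ≈ (-0.998, 0.045, -0.047); φ = arcsin(p_z) ≈ -2.69°, λ = atan2(p_y, p_x) ≈ 177.43°.

≈ lat 3°S, lon 177°E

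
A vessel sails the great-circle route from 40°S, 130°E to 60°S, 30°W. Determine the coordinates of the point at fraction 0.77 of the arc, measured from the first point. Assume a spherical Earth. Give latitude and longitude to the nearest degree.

Convert each endpoint to a unit vector on the sphere (x = cos φ cos λ, y = cos φ sin λ, z = sin φ).
The central angle between the endpoints is δ = arccos(p₁·p₂) ≈ 1.373 rad (78.7°).
Interpolate at f = 0.77 with slerp weights a = sin((1−f)δ)/sin δ ≈ 0.317, b = sin(fδ)/sin δ ≈ 0.888.
p = a·p₁ + b·p₂ ≈ (0.229, -0.036, -0.973); φ = arcsin(p_z) ≈ -76.61°, λ = atan2(p_y, p_x) ≈ -9.00°.

≈ 77°S, 9°W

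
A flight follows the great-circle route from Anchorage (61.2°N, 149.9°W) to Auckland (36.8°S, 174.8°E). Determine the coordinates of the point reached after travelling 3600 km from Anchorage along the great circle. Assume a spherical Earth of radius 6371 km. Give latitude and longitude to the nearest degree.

Write both endpoints as unit vectors p₁, p₂ with components (cos φ cos λ, cos φ sin λ, sin φ).
The central angle between the endpoints is δ = arccos(p₁·p₂) ≈ 1.782 rad (102.1°). The total great-circle distance is δ·R ≈ 1.782 × 6371 ≈ 11356 km, so the target fraction is f = 3600/11356 ≈ 0.317.
Interpolate at f ≈ 0.317 with slerp weights a = sin((1−f)δ)/sin δ ≈ 0.960, b = sin(fδ)/sin δ ≈ 0.548.
p = a·p₁ + b·p₂ ≈ (-0.837, -0.192, 0.513); φ = arcsin(p_z) ≈ 30.85°, λ = atan2(p_y, p_x) ≈ -167.07°.

≈ 31°N, 167°W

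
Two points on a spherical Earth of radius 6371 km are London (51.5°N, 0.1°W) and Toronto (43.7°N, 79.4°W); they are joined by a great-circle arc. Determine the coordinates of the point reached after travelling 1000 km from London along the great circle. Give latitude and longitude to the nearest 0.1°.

≈ (54.4°N, 14.2°W)

The haversine formula gives a central angle δ ≈ 0.897 rad (51.4°) between the endpoints. The total great-circle distance is δ·R ≈ 0.897 × 6371 ≈ 5712 km, so the target fraction is f = 1000/5712 ≈ 0.175.
Interpolate at f ≈ 0.175 with slerp weights a = sin((1−f)δ)/sin δ ≈ 0.863, b = sin(fδ)/sin δ ≈ 0.200.
p = a·p₁ + b·p₂ ≈ (0.564, -0.143, 0.813); φ = arcsin(p_z) ≈ 54.44°, λ = atan2(p_y, p_x) ≈ -14.25°.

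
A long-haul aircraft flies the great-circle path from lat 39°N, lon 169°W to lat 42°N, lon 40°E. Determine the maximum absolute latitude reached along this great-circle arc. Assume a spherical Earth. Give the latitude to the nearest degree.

≈ 74°N

The great circle lies in the plane with unit normal n̂ = (p₁ × p₂)/|p₁ × p₂|.
Here n̂_z ≈ -0.281; the vertex latitude is φ_max = arccos|n̂_z| ≈ 73.7°.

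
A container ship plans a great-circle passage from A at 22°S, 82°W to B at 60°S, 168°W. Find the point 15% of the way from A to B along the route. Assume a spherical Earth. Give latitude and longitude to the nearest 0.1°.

Convert each endpoint to a unit vector on the sphere (x = cos φ cos λ, y = cos φ sin λ, z = sin φ).
The central angle between the endpoints is δ = arccos(p₁·p₂) ≈ 1.206 rad (69.1°).
Interpolate at f = 0.15 with slerp weights a = sin((1−f)δ)/sin δ ≈ 0.915, b = sin(fδ)/sin δ ≈ 0.193.
p = a·p₁ + b·p₂ ≈ (0.024, -0.860, -0.510); φ = arcsin(p_z) ≈ -30.63°, λ = atan2(p_y, p_x) ≈ -88.41°.

≈ 30.6°S, 88.4°W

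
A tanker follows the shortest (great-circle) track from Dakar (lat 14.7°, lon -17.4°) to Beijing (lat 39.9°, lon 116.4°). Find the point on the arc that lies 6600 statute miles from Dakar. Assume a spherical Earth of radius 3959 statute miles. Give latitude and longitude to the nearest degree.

From cos δ = sin φ₁ sin φ₂ + cos φ₁ cos φ₂ cos Δλ, the central angle is δ ≈ 1.929 rad (110.5°). The total great-circle distance is δ·R ≈ 1.929 × 3959 ≈ 7638 mi, so the target fraction is f = 6600/7638 ≈ 0.864.
Interpolate at f ≈ 0.864 with slerp weights a = sin((1−f)δ)/sin δ ≈ 0.277, b = sin(fδ)/sin δ ≈ 1.063.
p = a·p₁ + b·p₂ ≈ (-0.107, 0.650, 0.752); φ = arcsin(p_z) ≈ 48.77°, λ = atan2(p_y, p_x) ≈ 99.35°.

≈ lat 49°, lon 99°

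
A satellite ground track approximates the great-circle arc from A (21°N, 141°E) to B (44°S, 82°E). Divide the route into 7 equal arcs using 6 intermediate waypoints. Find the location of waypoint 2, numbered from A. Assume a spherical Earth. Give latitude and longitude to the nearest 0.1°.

From cos δ = sin φ₁ sin φ₂ + cos φ₁ cos φ₂ cos Δλ, the central angle is δ ≈ 1.474 rad (84.4°).
Interpolate at f = 2/7 with slerp weights a = sin((1−f)δ)/sin δ ≈ 0.873, b = sin(fδ)/sin δ ≈ 0.411.
p = a·p₁ + b·p₂ ≈ (-0.592, 0.805, 0.028); φ = arcsin(p_z) ≈ 1.58°, λ = atan2(p_y, p_x) ≈ 126.33°.

≈ (1.6°N, 126.3°E)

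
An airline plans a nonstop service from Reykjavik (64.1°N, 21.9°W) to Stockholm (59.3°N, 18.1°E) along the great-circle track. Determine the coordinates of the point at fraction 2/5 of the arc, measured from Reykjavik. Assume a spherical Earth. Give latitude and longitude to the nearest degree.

≈ (64°N, 4°W)

From cos δ = sin φ₁ sin φ₂ + cos φ₁ cos φ₂ cos Δλ, the central angle is δ ≈ 0.335 rad (19.2°).
Interpolate at f = 2/5 with slerp weights a = sin((1−f)δ)/sin δ ≈ 0.607, b = sin(fδ)/sin δ ≈ 0.406.
p = a·p₁ + b·p₂ ≈ (0.443, -0.034, 0.896); φ = arcsin(p_z) ≈ 63.60°, λ = atan2(p_y, p_x) ≈ -4.45°.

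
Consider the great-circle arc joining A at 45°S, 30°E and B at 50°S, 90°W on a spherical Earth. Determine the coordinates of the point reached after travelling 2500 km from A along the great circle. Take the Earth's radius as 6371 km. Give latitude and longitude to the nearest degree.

≈ 61°S, 3°E

Write both endpoints as unit vectors p₁, p₂ with components (cos φ cos λ, cos φ sin λ, sin φ).
The central angle between the endpoints is δ = arccos(p₁·p₂) ≈ 1.251 rad (71.7°). The total great-circle distance is δ·R ≈ 1.251 × 6371 ≈ 7970 km, so the target fraction is f = 2500/7970 ≈ 0.314.
Interpolate at f ≈ 0.314 with slerp weights a = sin((1−f)δ)/sin δ ≈ 0.797, b = sin(fδ)/sin δ ≈ 0.403.
p = a·p₁ + b·p₂ ≈ (0.488, 0.023, -0.872); φ = arcsin(p_z) ≈ -60.74°, λ = atan2(p_y, p_x) ≈ 2.69°.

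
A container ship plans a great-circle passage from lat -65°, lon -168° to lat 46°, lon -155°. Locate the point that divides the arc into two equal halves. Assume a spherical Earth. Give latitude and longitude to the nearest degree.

≈ lat -10°, lon -160°

Convert each endpoint to a unit vector on the sphere (x = cos φ cos λ, y = cos φ sin λ, z = sin φ).
The central angle between the endpoints is δ = arccos(p₁·p₂) ≈ 1.945 rad (111.5°).
Interpolate at f = 1/2 with slerp weights a = sin((1−f)δ)/sin δ ≈ 0.888, b = sin(fδ)/sin δ ≈ 0.888.
p = a·p₁ + b·p₂ ≈ (-0.926, -0.339, -0.166); φ = arcsin(p_z) ≈ -9.56°, λ = atan2(p_y, p_x) ≈ -159.91°.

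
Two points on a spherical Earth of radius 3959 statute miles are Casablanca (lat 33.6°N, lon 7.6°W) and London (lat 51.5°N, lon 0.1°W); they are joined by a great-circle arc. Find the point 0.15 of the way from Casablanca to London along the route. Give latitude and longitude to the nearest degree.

≈ lat 36°N, lon 7°W

Write both endpoints as unit vectors p₁, p₂ with components (cos φ cos λ, cos φ sin λ, sin φ).
The central angle between the endpoints is δ = arccos(p₁·p₂) ≈ 0.327 rad (18.7°).
Interpolate at f = 0.15 with slerp weights a = sin((1−f)δ)/sin δ ≈ 0.854, b = sin(fδ)/sin δ ≈ 0.153.
p = a·p₁ + b·p₂ ≈ (0.800, -0.094, 0.592); φ = arcsin(p_z) ≈ 36.31°, λ = atan2(p_y, p_x) ≈ -6.72°.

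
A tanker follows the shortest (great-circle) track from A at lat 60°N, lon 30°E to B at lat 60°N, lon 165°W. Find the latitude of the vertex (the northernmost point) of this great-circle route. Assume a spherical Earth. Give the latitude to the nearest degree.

≈ 86°N

The great circle lies in the plane with unit normal n̂ = (p₁ × p₂)/|p₁ × p₂|.
Here n̂_z ≈ +0.075; the vertex latitude is φ_max = arccos|n̂_z| ≈ 85.7°.
Check via Clairaut: cos φ_max = |cos φ₁| · sin C = cos(60.0°)·sin(8.6°) ≈ 0.075, again giving ≈ 85.7°.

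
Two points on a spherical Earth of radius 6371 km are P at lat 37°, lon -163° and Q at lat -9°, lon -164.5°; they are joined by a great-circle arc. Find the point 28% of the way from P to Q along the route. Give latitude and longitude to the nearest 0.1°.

Convert each endpoint to a unit vector on the sphere (x = cos φ cos λ, y = cos φ sin λ, z = sin φ).
The central angle between the endpoints is δ = arccos(p₁·p₂) ≈ 0.803 rad (46.0°).
Interpolate at f = 0.28 with slerp weights a = sin((1−f)δ)/sin δ ≈ 0.760, b = sin(fδ)/sin δ ≈ 0.310.
p = a·p₁ + b·p₂ ≈ (-0.875, -0.259, 0.409); φ = arcsin(p_z) ≈ 24.12°, λ = atan2(p_y, p_x) ≈ -163.50°.

≈ lat 24.1°, lon -163.5°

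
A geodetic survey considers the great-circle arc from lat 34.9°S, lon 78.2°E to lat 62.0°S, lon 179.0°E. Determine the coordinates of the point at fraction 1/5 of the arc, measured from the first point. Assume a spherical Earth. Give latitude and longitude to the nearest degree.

From cos δ = sin φ₁ sin φ₂ + cos φ₁ cos φ₂ cos Δλ, the central angle is δ ≈ 1.123 rad (64.3°).
Interpolate at f = 1/5 with slerp weights a = sin((1−f)δ)/sin δ ≈ 0.868, b = sin(fδ)/sin δ ≈ 0.247.
p = a·p₁ + b·p₂ ≈ (0.030, 0.699, -0.715); φ = arcsin(p_z) ≈ -45.62°, λ = atan2(p_y, p_x) ≈ 87.58°.

≈ lat 46°S, lon 88°E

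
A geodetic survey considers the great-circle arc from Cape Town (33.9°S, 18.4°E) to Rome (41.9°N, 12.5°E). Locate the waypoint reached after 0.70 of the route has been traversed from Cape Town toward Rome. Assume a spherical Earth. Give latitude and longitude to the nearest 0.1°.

≈ 19.2°N, 14.6°E

Write both endpoints as unit vectors p₁, p₂ with components (cos φ cos λ, cos φ sin λ, sin φ).
The central angle between the endpoints is δ = arccos(p₁·p₂) ≈ 1.326 rad (76.0°).
Interpolate at f = 0.70 with slerp weights a = sin((1−f)δ)/sin δ ≈ 0.399, b = sin(fδ)/sin δ ≈ 0.825.
p = a·p₁ + b·p₂ ≈ (0.914, 0.238, 0.328); φ = arcsin(p_z) ≈ 19.17°, λ = atan2(p_y, p_x) ≈ 14.57°.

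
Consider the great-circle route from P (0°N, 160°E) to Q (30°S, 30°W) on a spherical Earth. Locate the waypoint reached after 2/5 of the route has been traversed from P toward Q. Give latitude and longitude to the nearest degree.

Convert each endpoint to a unit vector on the sphere (x = cos φ cos λ, y = cos φ sin λ, z = sin φ).
The central angle between the endpoints is δ = arccos(p₁·p₂) ≈ 2.592 rad (148.5°).
Interpolate at f = 2/5 with slerp weights a = sin((1−f)δ)/sin δ ≈ 1.915, b = sin(fδ)/sin δ ≈ 1.649.
p = a·p₁ + b·p₂ ≈ (-0.563, -0.059, -0.824); φ = arcsin(p_z) ≈ -55.52°, λ = atan2(p_y, p_x) ≈ -174.02°.

≈ (56°S, 174°W)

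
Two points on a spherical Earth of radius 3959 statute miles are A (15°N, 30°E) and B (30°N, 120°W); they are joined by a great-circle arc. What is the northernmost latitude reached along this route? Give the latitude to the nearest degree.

The great circle lies in the plane with unit normal n̂ = (p₁ × p₂)/|p₁ × p₂|.
Here n̂_z ≈ -0.520; the vertex latitude is φ_max = arccos|n̂_z| ≈ 58.6°.

≈ 59°N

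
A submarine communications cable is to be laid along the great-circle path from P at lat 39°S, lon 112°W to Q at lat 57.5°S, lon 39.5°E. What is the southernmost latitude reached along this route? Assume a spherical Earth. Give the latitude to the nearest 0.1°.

≈ 78.3°S

The great circle lies in the plane with unit normal n̂ = (p₁ × p₂)/|p₁ × p₂|.
Here n̂_z ≈ +0.202; the vertex latitude is φ_max = arccos|n̂_z| ≈ 78.3°.
Check via Clairaut: cos φ_max = |cos φ₁| · sin C = cos(39.0°)·sin(164.9°) ≈ 0.202, again giving ≈ 78.3°.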